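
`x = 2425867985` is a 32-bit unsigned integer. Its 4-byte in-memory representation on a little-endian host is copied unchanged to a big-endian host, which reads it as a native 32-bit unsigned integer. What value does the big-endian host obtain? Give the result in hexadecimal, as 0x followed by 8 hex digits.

2425867985 in 32-bit hexadecimal is 0x9097CED1.
Stored little-endian, the bytes at ascending addresses are D1 CE 97 90.
Read back as big-endian, the last byte is least significant, giving 0xD1CE9790.

0xD1CE9790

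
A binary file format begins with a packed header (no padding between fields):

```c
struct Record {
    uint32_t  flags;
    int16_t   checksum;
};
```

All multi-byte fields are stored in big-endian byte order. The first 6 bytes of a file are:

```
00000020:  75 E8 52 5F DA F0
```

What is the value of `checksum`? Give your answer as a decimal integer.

`checksum` follows `flags` (4 bytes), so it starts at byte offset 4 and occupies 2 bytes.
Bytes at offsets 4..5: DA F0.
In big-endian order the high byte comes first in memory.
The bytes are already most-significant first: 0xDAF0.
Top bit is set, so as a signed 16-bit value this is 0xDAF0 − 2^16 = -9488.

-9488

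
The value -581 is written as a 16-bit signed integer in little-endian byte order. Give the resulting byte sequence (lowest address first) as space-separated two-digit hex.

BB FD

Two's complement of -581 in 16 bits: 581 = 0x0245; invert → 0xFDBA; add 1 → 0xFDBB.
Split into bytes (most-significant first): FD BB.
Little-endian stores the least-significant byte at the lowest address.
So at ascending addresses the bytes are BB FD.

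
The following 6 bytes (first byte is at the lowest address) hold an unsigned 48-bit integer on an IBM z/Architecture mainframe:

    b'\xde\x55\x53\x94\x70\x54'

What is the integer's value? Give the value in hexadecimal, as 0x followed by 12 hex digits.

0xDE5553947054

Big-endian stores the most-significant byte at the lowest address.
The bytes are already most-significant first: 0xDE5553947054.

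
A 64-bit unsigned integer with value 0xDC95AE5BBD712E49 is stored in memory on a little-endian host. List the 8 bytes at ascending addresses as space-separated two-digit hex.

49 2E 71 BD 5B AE 95 DC

Split into bytes (most-significant first): DC 95 AE 5B BD 71 2E 49.
In little-endian order the low byte comes first in memory.
So at ascending addresses the bytes are 49 2E 71 BD 5B AE 95 DC.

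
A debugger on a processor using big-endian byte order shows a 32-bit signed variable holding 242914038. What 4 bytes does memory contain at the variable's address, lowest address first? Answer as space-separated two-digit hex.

242914038 in hexadecimal, padded to 32 bits, is 0x0E7A92F6.
Split into bytes (most-significant first): 0E 7A 92 F6.
Big-endian: lowest address holds the most-significant byte.
So the memory order matches the most-significant-first order: 0E 7A 92 F6.

0E 7A 92 F6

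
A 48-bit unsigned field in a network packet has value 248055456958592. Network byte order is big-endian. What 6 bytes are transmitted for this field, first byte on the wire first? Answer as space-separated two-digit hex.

248055456958592 in hexadecimal, padded to 48 bits, is 0xE19AE9658880.
Split into bytes (most-significant first): E1 9A E9 65 88 80.
In big-endian order the high byte comes first in memory.
So the memory order matches the most-significant-first order: E1 9A E9 65 88 80.

E1 9A E9 65 88 80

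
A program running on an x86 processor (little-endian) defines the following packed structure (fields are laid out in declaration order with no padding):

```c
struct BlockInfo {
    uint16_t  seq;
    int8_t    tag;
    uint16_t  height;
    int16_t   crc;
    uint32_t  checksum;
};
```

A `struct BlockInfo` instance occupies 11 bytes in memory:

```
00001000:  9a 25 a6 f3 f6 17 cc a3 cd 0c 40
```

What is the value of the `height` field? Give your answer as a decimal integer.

63219

`height` follows `seq` (2 B), `tag` (1 B), so it starts at offset 2 + 1 = 3 and occupies 2 bytes.
Bytes at offsets 3..4: F3 F6.
Little-endian stores the least-significant byte at the lowest address.
Reassemble most-significant byte first: F6 F3 → 0xF6F3.
0xF6F3 = 63219.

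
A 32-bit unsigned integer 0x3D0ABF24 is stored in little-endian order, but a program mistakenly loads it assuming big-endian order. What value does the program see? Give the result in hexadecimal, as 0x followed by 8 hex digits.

Stored little-endian, the bytes at ascending addresses are 24 BF 0A 3D.
Read back as big-endian, the last byte is least significant, giving 0x24BF0A3D.

0x24BF0A3D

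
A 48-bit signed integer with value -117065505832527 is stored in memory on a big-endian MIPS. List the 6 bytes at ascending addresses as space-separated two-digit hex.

Two's complement of -117065505832527 in 48 bits: 117065505832527 = 0x6A786FE3FE4F; invert → 0x9587901C01B0; add 1 → 0x9587901C01B1.
Split into bytes (most-significant first): 95 87 90 1C 01 B1.
Big-endian: lowest address holds the most-significant byte.
So the memory order matches the most-significant-first order: 95 87 90 1C 01 B1.

95 87 90 1C 01 B1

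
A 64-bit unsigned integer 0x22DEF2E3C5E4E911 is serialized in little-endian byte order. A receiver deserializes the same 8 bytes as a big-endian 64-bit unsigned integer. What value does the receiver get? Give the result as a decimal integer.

1290814306802392610

Stored little-endian, the bytes at ascending addresses are 11 E9 E4 C5 E3 F2 DE 22.
Read back as big-endian, the last byte is least significant, giving 0x11E9E4C5E3F2DE22.
0x11E9E4C5E3F2DE22 = 1290814306802392610.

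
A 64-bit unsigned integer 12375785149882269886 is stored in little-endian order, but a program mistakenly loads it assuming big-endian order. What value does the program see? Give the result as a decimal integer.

12375785149882269886 in 64-bit hexadecimal is 0xABBF9F062B4980BE.
Stored little-endian, the bytes at ascending addresses are BE 80 49 2B 06 9F BF AB.
Read back as big-endian, the last byte is least significant, giving 0xBE80492B069FBFAB.
0xBE80492B069FBFAB = 13727052113368825771.

13727052113368825771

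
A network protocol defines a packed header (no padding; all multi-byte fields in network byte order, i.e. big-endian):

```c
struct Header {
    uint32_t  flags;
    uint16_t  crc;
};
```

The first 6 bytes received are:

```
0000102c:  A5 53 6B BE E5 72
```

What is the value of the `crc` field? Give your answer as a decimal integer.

`crc` follows `flags` (4 bytes), so it starts at byte offset 4 and occupies 2 bytes.
Bytes at offsets 4..5: E5 72.
Big-endian: lowest address holds the most-significant byte.
The bytes are already most-significant first: 0xE572.
0xE572 = 58738.

58738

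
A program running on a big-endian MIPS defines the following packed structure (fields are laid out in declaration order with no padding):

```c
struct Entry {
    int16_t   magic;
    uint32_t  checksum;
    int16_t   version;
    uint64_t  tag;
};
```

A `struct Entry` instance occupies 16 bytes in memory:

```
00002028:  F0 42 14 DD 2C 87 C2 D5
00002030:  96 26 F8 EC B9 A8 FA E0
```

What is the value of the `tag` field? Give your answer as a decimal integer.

10819608850415024864

`tag` follows `magic` (2 B), `checksum` (4 B), `version` (2 B), so it starts at offset 2 + 4 + 2 = 8 and occupies 8 bytes.
Bytes at offsets 8..15: 96 26 F8 EC B9 A8 FA E0.
Big-endian stores the most-significant byte at the lowest address.
The bytes are already most-significant first: 0x9626F8ECB9A8FAE0.
0x9626F8ECB9A8FAE0 = 10819608850415024864.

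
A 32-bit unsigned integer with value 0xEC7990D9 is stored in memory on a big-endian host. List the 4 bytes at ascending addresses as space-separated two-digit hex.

Split into bytes (most-significant first): EC 79 90 D9.
Big-endian: lowest address holds the most-significant byte.
So the memory order matches the most-significant-first order: EC 79 90 D9.

EC 79 90 D9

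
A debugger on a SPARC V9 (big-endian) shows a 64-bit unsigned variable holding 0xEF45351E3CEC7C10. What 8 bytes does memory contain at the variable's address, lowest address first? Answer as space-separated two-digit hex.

Split into bytes (most-significant first): EF 45 35 1E 3C EC 7C 10.
In big-endian order the high byte comes first in memory.
So the memory order matches the most-significant-first order: EF 45 35 1E 3C EC 7C 10.

EF 45 35 1E 3C EC 7C 10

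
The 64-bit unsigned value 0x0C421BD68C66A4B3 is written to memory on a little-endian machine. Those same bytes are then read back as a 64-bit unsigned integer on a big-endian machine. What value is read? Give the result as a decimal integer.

12944583984043213324

Stored little-endian, the bytes at ascending addresses are B3 A4 66 8C D6 1B 42 0C.
Read back as big-endian, the last byte is least significant, giving 0xB3A4668CD61B420C.
0xB3A4668CD61B420C = 12944583984043213324.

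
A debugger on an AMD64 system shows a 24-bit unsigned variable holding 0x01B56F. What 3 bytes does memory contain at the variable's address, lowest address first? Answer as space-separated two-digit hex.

6F B5 01

Split into bytes (most-significant first): 01 B5 6F.
In little-endian order the low byte comes first in memory.
So at ascending addresses the bytes are 6F B5 01.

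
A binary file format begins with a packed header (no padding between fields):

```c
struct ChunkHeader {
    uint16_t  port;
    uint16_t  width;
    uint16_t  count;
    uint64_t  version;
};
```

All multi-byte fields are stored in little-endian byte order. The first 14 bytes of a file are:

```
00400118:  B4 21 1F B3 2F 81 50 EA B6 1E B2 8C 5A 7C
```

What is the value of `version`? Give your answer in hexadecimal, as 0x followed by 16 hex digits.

`version` follows `port` (2 B), `width` (2 B), `count` (2 B), so it starts at offset 2 + 2 + 2 = 6 and occupies 8 bytes.
Bytes at offsets 6..13: 50 EA B6 1E B2 8C 5A 7C.
Little-endian: lowest address holds the least-significant byte.
Reassemble most-significant byte first: 7C 5A 8C B2 1E B6 EA 50 → 0x7C5A8CB21EB6EA50.

0x7C5A8CB21EB6EA50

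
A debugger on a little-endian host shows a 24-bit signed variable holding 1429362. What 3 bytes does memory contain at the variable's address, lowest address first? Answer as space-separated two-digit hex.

1429362 in hexadecimal, padded to 24 bits, is 0x15CF72.
Split into bytes (most-significant first): 15 CF 72.
Little-endian stores the least-significant byte at the lowest address.
So at ascending addresses the bytes are 72 CF 15.

72 CF 15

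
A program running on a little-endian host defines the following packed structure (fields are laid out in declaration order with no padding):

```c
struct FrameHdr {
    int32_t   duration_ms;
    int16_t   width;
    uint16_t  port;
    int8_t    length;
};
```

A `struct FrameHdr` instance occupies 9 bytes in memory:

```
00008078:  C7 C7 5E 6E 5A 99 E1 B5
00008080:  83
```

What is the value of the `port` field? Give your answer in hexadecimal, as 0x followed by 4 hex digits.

`port` follows `duration_ms` (4 B), `width` (2 B), so it starts at offset 4 + 2 = 6 and occupies 2 bytes.
Bytes at offsets 6..7: E1 B5.
Little-endian: lowest address holds the least-significant byte.
Reassemble most-significant byte first: B5 E1 → 0xB5E1.

0xB5E1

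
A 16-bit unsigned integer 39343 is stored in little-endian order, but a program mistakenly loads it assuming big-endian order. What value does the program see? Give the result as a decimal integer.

44953

39343 in 16-bit hexadecimal is 0x99AF.
Stored little-endian, the bytes at ascending addresses are AF 99.
Read back as big-endian, the last byte is least significant, giving 0xAF99.
0xAF99 = 44953.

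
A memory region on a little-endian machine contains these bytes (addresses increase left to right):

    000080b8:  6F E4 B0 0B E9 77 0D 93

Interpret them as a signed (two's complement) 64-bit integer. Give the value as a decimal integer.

-7850486732629678993

Little-endian stores the least-significant byte at the lowest address.
Reassemble most-significant byte first: 93 0D 77 E9 0B B0 E4 6F → 0x930D77E90BB0E46F.
Top bit is set, so as a signed 64-bit value this is 0x930D77E90BB0E46F − 2^64 = -7850486732629678993.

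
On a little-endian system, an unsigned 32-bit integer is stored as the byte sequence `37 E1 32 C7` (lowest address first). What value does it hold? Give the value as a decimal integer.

3342000439

Little-endian stores the least-significant byte at the lowest address.
Reassemble most-significant byte first: C7 32 E1 37 → 0xC732E137.
0xC732E137 = 3342000439.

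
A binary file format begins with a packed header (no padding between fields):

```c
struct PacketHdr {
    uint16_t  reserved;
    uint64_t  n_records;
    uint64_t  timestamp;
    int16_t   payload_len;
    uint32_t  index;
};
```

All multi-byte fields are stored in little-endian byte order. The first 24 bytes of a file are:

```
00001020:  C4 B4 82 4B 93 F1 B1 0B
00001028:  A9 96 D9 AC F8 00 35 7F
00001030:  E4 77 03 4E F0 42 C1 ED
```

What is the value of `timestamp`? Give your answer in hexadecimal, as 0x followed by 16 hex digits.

`timestamp` follows `reserved` (2 B), `n_records` (8 B), so it starts at offset 2 + 8 = 10 and occupies 8 bytes.
Bytes at offsets 10..17: D9 AC F8 00 35 7F E4 77.
In little-endian order the low byte comes first in memory.
Reassemble most-significant byte first: 77 E4 7F 35 00 F8 AC D9 → 0x77E47F3500F8ACD9.

0x77E47F3500F8ACD9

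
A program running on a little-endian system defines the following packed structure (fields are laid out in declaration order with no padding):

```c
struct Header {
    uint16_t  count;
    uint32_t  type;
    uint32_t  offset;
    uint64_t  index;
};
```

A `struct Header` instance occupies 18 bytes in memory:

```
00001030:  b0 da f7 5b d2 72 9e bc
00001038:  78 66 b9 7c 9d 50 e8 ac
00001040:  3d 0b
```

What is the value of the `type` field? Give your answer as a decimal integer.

`type` follows `count` (2 bytes), so it starts at byte offset 2 and occupies 4 bytes.
Bytes at offsets 2..5: F7 5B D2 72.
Little-endian stores the least-significant byte at the lowest address.
Reassemble most-significant byte first: 72 D2 5B F7 → 0x72D25BF7.
0x72D25BF7 = 1926388727.

1926388727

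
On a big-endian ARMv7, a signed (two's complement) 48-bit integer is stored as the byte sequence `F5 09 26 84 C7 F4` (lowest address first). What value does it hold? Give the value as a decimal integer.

In big-endian order the high byte comes first in memory.
The bytes are already most-significant first: 0xF5092684C7F4.
Top bit is set, so as a signed 48-bit value this is 0xF5092684C7F4 − 2^48 = -12055326963724.

-12055326963724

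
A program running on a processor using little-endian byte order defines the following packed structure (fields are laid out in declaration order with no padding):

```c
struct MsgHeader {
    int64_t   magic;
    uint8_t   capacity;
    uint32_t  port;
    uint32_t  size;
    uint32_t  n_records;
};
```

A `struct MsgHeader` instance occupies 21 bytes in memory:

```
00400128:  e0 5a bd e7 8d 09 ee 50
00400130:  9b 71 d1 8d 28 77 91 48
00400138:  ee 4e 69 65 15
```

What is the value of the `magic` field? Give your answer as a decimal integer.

5831609072574356192

`magic` is the first field, at byte offset 0, occupying 8 bytes.
Bytes at offsets 0..7: E0 5A BD E7 8D 09 EE 50.
In little-endian order the low byte comes first in memory.
Reassemble most-significant byte first: 50 EE 09 8D E7 BD 5A E0 → 0x50EE098DE7BD5AE0.
0x50EE098DE7BD5AE0 = 5831609072574356192.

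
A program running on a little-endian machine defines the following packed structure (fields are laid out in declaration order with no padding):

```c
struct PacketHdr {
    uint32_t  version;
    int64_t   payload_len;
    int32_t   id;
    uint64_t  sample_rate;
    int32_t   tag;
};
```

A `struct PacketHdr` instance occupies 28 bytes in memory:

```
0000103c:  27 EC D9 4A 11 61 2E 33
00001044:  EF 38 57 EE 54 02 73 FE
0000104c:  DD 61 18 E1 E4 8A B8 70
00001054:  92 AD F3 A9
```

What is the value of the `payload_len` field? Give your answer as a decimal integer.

-1272485769701859055

`payload_len` follows `version` (4 bytes), so it starts at byte offset 4 and occupies 8 bytes.
Bytes at offsets 4..11: 11 61 2E 33 EF 38 57 EE.
In little-endian order the low byte comes first in memory.
Reassemble most-significant byte first: EE 57 38 EF 33 2E 61 11 → 0xEE5738EF332E6111.
Top bit is set, so as a signed 64-bit value this is 0xEE5738EF332E6111 − 2^64 = -1272485769701859055.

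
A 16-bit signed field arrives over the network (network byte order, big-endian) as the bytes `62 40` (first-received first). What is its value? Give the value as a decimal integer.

Big-endian: lowest address holds the most-significant byte.
The bytes are already most-significant first: 0x6240.
0x6240 = 25152.

25152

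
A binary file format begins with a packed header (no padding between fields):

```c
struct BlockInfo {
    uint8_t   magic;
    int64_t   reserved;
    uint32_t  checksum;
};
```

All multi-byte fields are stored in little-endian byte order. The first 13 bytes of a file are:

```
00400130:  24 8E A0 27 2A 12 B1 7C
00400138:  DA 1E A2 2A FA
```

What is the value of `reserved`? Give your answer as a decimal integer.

`reserved` follows `magic` (1 byte), so it starts at byte offset 1 and occupies 8 bytes.
Bytes at offsets 1..8: 8E A0 27 2A 12 B1 7C DA.
Little-endian: lowest address holds the least-significant byte.
Reassemble most-significant byte first: DA 7C B1 12 2A 27 A0 8E → 0xDA7CB1122A27A08E.
Top bit is set, so as a signed 64-bit value this is 0xDA7CB1122A27A08E − 2^64 = -2703090984754372466.

-2703090984754372466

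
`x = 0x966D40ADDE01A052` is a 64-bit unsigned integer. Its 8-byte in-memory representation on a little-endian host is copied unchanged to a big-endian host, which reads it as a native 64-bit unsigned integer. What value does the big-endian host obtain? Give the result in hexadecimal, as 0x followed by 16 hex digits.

0x52A001DEAD406D96

Stored little-endian, the bytes at ascending addresses are 52 A0 01 DE AD 40 6D 96.
Read back as big-endian, the last byte is least significant, giving 0x52A001DEAD406D96.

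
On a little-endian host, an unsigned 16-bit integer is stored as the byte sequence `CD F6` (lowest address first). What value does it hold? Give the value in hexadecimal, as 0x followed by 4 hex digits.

0xF6CD

In little-endian order the low byte comes first in memory.
Reassemble most-significant byte first: F6 CD → 0xF6CD.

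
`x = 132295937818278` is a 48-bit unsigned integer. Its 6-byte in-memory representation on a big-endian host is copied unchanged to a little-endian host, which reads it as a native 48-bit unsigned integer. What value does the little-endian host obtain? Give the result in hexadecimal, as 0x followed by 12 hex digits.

132295937818278 in 48-bit hexadecimal is 0x78528C60FEA6.
Stored big-endian, the bytes at ascending addresses are 78 52 8C 60 FE A6.
Read back as little-endian, the first byte is least significant, giving 0xA6FE608C5278.

0xA6FE608C5278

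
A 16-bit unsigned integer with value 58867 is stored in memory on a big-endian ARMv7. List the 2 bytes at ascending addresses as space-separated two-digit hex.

58867 in hexadecimal, padded to 16 bits, is 0xE5F3.
Split into bytes (most-significant first): E5 F3.
Big-endian stores the most-significant byte at the lowest address.
So the memory order matches the most-significant-first order: E5 F3.

E5 F3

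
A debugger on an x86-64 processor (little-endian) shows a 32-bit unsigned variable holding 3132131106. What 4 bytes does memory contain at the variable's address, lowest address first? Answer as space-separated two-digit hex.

3132131106 in hexadecimal, padded to 32 bits, is 0xBAB08722.
Split into bytes (most-significant first): BA B0 87 22.
In little-endian order the low byte comes first in memory.
So at ascending addresses the bytes are 22 87 B0 BA.

22 87 B0 BA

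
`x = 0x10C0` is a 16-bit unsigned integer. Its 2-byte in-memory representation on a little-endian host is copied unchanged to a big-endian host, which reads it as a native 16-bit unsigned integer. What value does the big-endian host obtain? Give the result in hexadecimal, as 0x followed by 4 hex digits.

0xC010

Stored little-endian, the bytes at ascending addresses are C0 10.
Read back as big-endian, the last byte is least significant, giving 0xC010.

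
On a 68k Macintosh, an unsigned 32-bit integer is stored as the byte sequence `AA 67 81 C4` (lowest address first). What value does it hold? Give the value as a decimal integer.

2858910148

In big-endian order the high byte comes first in memory.
The bytes are already most-significant first: 0xAA6781C4.
0xAA6781C4 = 2858910148.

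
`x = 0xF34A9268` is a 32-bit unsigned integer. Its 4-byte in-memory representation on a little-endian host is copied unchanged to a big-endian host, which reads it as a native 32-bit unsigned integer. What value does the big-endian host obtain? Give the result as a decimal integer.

1754417907

Stored little-endian, the bytes at ascending addresses are 68 92 4A F3.
Read back as big-endian, the last byte is least significant, giving 0x68924AF3.
0x68924AF3 = 1754417907.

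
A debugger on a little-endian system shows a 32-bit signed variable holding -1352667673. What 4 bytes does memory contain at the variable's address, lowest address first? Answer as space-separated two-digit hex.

Two's complement of -1352667673 in 32 bits: 1352667673 = 0x50A01219; invert → 0xAF5FEDE6; add 1 → 0xAF5FEDE7.
Split into bytes (most-significant first): AF 5F ED E7.
Little-endian stores the least-significant byte at the lowest address.
So at ascending addresses the bytes are E7 ED 5F AF.

E7 ED 5F AF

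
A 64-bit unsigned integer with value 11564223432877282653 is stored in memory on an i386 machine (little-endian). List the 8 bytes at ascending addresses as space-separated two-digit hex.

11564223432877282653 in hexadecimal, padded to 64 bits, is 0xA07C5FF13BE6155D.
Split into bytes (most-significant first): A0 7C 5F F1 3B E6 15 5D.
Little-endian: lowest address holds the least-significant byte.
So at ascending addresses the bytes are 5D 15 E6 3B F1 5F 7C A0.

5D 15 E6 3B F1 5F 7C A0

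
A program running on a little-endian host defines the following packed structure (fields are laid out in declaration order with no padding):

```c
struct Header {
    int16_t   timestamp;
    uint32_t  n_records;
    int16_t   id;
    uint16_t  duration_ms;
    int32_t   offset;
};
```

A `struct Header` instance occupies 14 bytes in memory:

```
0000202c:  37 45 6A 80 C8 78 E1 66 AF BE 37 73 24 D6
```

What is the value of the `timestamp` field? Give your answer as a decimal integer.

17719

`timestamp` is the first field, at byte offset 0, occupying 2 bytes.
Bytes at offsets 0..1: 37 45.
In little-endian order the low byte comes first in memory.
Reassemble most-significant byte first: 45 37 → 0x4537.
0x4537 = 17719.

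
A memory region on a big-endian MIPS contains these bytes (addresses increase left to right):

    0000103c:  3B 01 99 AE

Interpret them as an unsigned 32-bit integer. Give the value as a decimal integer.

989960622

Big-endian: lowest address holds the most-significant byte.
The bytes are already most-significant first: 0x3B0199AE.
0x3B0199AE = 989960622.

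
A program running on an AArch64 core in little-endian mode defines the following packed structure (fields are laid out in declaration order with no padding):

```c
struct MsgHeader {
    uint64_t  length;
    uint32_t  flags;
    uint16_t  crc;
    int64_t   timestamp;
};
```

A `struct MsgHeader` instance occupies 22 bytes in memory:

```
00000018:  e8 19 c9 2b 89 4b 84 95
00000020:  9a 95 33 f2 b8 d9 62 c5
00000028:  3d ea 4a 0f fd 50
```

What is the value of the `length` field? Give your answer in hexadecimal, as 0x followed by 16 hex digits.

0x95844B892BC919E8

`length` is the first field, at byte offset 0, occupying 8 bytes.
Bytes at offsets 0..7: E8 19 C9 2B 89 4B 84 95.
Little-endian: lowest address holds the least-significant byte.
Reassemble most-significant byte first: 95 84 4B 89 2B C9 19 E8 → 0x95844B892BC919E8.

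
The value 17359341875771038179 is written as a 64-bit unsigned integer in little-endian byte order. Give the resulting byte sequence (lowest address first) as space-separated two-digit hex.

17359341875771038179 in hexadecimal, padded to 64 bits, is 0xF0E8C57657E559E3.
Split into bytes (most-significant first): F0 E8 C5 76 57 E5 59 E3.
In little-endian order the low byte comes first in memory.
So at ascending addresses the bytes are E3 59 E5 57 76 C5 E8 F0.

E3 59 E5 57 76 C5 E8 F0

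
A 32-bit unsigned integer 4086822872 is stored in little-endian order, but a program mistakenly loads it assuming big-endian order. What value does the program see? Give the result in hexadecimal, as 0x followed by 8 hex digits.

0xD8F797F3

4086822872 in 32-bit hexadecimal is 0xF397F7D8.
Stored little-endian, the bytes at ascending addresses are D8 F7 97 F3.
Read back as big-endian, the last byte is least significant, giving 0xD8F797F3.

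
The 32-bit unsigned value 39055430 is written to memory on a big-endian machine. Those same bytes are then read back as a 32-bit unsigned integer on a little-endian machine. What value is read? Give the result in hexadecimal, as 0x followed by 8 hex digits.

39055430 in 32-bit hexadecimal is 0x0253F046.
Stored big-endian, the bytes at ascending addresses are 02 53 F0 46.
Read back as little-endian, the first byte is least significant, giving 0x46F05302.

0x46F05302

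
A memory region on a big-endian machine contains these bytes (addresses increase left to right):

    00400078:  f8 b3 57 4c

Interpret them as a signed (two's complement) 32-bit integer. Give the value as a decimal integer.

-122464436

Big-endian: lowest address holds the most-significant byte.
The bytes are already most-significant first: 0xF8B3574C.
Top bit is set, so as a signed 32-bit value this is 0xF8B3574C − 2^32 = -122464436.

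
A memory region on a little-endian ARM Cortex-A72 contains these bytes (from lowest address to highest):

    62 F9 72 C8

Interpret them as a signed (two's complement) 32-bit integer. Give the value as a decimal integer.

Little-endian stores the least-significant byte at the lowest address.
Reassemble most-significant byte first: C8 72 F9 62 → 0xC872F962.
Top bit is set, so as a signed 32-bit value this is 0xC872F962 − 2^32 = -931989150.

-931989150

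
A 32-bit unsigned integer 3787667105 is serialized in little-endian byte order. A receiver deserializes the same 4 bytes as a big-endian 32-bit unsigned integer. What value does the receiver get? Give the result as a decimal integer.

3787667105 in 32-bit hexadecimal is 0xE1C336A1.
Stored little-endian, the bytes at ascending addresses are A1 36 C3 E1.
Read back as big-endian, the last byte is least significant, giving 0xA136C3E1.
0xA136C3E1 = 2704720865.

2704720865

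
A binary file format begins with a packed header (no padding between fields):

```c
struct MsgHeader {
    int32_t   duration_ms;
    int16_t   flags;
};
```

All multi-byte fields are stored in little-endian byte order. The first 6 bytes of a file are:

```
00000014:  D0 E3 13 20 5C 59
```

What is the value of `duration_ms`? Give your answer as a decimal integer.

`duration_ms` is the first field, at byte offset 0, occupying 4 bytes.
Bytes at offsets 0..3: D0 E3 13 20.
In little-endian order the low byte comes first in memory.
Reassemble most-significant byte first: 20 13 E3 D0 → 0x2013E3D0.
0x2013E3D0 = 538174416.

538174416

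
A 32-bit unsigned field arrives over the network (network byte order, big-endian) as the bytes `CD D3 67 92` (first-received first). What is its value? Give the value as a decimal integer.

Big-endian: lowest address holds the most-significant byte.
The bytes are already most-significant first: 0xCDD36792.
0xCDD36792 = 3453183890.

3453183890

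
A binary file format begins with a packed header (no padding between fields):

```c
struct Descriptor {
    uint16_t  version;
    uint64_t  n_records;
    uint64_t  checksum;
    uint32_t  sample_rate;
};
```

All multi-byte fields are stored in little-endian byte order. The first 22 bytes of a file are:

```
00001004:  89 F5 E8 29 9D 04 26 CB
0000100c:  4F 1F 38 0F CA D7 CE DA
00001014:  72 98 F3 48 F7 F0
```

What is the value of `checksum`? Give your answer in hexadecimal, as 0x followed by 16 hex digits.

`checksum` follows `version` (2 B), `n_records` (8 B), so it starts at offset 2 + 8 = 10 and occupies 8 bytes.
Bytes at offsets 10..17: 38 0F CA D7 CE DA 72 98.
Little-endian stores the least-significant byte at the lowest address.
Reassemble most-significant byte first: 98 72 DA CE D7 CA 0F 38 → 0x9872DACED7CA0F38.

0x9872DACED7CA0F38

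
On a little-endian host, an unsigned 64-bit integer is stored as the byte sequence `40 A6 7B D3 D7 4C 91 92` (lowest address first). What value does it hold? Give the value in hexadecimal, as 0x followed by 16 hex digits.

0x92914CD7D37BA640

Little-endian stores the least-significant byte at the lowest address.
Reassemble most-significant byte first: 92 91 4C D7 D3 7B A6 40 → 0x92914CD7D37BA640.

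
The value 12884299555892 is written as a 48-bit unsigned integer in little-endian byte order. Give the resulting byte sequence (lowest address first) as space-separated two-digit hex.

34 24 19 DC B7 0B

12884299555892 in hexadecimal, padded to 48 bits, is 0x0BB7DC192434.
Split into bytes (most-significant first): 0B B7 DC 19 24 34.
Little-endian: lowest address holds the least-significant byte.
So at ascending addresses the bytes are 34 24 19 DC B7 0B.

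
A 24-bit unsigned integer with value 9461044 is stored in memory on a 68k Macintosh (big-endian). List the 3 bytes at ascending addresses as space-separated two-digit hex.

90 5D 34

9461044 in hexadecimal, padded to 24 bits, is 0x905D34.
Split into bytes (most-significant first): 90 5D 34.
In big-endian order the high byte comes first in memory.
So the memory order matches the most-significant-first order: 90 5D 34.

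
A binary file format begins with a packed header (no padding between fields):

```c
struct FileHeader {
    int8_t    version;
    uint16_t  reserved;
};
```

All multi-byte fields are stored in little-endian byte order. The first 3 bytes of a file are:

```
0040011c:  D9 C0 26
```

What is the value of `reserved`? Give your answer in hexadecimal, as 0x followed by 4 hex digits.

`reserved` follows `version` (1 byte), so it starts at byte offset 1 and occupies 2 bytes.
Bytes at offsets 1..2: C0 26.
In little-endian order the low byte comes first in memory.
Reassemble most-significant byte first: 26 C0 → 0x26C0.

0x26C0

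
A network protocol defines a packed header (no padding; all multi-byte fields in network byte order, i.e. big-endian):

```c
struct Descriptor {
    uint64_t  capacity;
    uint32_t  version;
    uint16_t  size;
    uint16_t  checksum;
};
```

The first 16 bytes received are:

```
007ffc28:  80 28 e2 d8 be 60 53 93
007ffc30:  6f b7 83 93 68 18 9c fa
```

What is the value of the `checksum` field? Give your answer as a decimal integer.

`checksum` follows `capacity` (8 B), `version` (4 B), `size` (2 B), so it starts at offset 8 + 4 + 2 = 14 and occupies 2 bytes.
Bytes at offsets 14..15: 9C FA.
Big-endian: lowest address holds the most-significant byte.
The bytes are already most-significant first: 0x9CFA.
0x9CFA = 40186.

40186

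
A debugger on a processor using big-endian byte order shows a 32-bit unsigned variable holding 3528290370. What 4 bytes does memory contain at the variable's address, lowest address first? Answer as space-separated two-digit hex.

D2 4D 70 42

3528290370 in hexadecimal, padded to 32 bits, is 0xD24D7042.
Split into bytes (most-significant first): D2 4D 70 42.
Big-endian stores the most-significant byte at the lowest address.
So the memory order matches the most-significant-first order: D2 4D 70 42.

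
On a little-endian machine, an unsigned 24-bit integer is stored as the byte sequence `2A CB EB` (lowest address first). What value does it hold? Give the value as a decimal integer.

In little-endian order the low byte comes first in memory.
Reassemble most-significant byte first: EB CB 2A → 0xEBCB2A.
0xEBCB2A = 15452970.

15452970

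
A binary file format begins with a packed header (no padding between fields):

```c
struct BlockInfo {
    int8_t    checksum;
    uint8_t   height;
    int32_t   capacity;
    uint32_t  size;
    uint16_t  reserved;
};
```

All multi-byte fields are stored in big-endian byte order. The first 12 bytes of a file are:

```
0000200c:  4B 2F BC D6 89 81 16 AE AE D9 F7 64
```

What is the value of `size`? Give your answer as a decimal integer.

380546777

`size` follows `checksum` (1 B), `height` (1 B), `capacity` (4 B), so it starts at offset 1 + 1 + 4 = 6 and occupies 4 bytes.
Bytes at offsets 6..9: 16 AE AE D9.
Big-endian stores the most-significant byte at the lowest address.
The bytes are already most-significant first: 0x16AEAED9.
0x16AEAED9 = 380546777.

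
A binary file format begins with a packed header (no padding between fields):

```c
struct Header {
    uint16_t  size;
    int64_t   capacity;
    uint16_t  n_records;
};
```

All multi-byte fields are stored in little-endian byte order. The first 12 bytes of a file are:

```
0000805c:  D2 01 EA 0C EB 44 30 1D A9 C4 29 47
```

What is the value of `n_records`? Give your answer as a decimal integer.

18217

`n_records` follows `size` (2 B), `capacity` (8 B), so it starts at offset 2 + 8 = 10 and occupies 2 bytes.
Bytes at offsets 10..11: 29 47.
Little-endian stores the least-significant byte at the lowest address.
Reassemble most-significant byte first: 47 29 → 0x4729.
0x4729 = 18217.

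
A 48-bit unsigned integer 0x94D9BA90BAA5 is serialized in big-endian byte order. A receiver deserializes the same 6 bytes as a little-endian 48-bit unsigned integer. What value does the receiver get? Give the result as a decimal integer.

Stored big-endian, the bytes at ascending addresses are 94 D9 BA 90 BA A5.
Read back as little-endian, the first byte is least significant, giving 0xA5BA90BAD994.
0xA5BA90BAD994 = 182220710664596.

182220710664596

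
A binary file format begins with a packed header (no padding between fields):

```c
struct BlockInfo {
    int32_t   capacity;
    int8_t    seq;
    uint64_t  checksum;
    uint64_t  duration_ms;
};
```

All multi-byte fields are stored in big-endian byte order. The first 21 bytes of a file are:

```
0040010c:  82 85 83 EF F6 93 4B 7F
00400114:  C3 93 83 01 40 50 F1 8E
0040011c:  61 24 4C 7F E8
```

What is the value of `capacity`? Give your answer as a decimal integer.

-2105179153

`capacity` is the first field, at byte offset 0, occupying 4 bytes.
Bytes at offsets 0..3: 82 85 83 EF.
Big-endian stores the most-significant byte at the lowest address.
The bytes are already most-significant first: 0x828583EF.
Top bit is set, so as a signed 32-bit value this is 0x828583EF − 2^32 = -2105179153.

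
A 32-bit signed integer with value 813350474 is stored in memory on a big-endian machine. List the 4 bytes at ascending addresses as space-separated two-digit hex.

813350474 in hexadecimal, padded to 32 bits, is 0x307ABE4A.
Split into bytes (most-significant first): 30 7A BE 4A.
In big-endian order the high byte comes first in memory.
So the memory order matches the most-significant-first order: 30 7A BE 4A.

30 7A BE 4A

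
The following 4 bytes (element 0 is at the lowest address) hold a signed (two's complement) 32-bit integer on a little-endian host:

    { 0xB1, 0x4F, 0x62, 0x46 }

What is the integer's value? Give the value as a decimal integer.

1180848049

In little-endian order the low byte comes first in memory.
Reassemble most-significant byte first: 46 62 4F B1 → 0x46624FB1.
0x46624FB1 = 1180848049.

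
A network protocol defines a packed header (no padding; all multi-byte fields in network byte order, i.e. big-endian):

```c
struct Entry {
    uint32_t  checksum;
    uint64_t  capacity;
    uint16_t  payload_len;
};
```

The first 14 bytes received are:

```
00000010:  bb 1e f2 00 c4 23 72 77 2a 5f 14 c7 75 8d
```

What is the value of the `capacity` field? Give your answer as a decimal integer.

14133265911756297415

`capacity` follows `checksum` (4 bytes), so it starts at byte offset 4 and occupies 8 bytes.
Bytes at offsets 4..11: C4 23 72 77 2A 5F 14 C7.
In big-endian order the high byte comes first in memory.
The bytes are already most-significant first: 0xC42372772A5F14C7.
0xC42372772A5F14C7 = 14133265911756297415.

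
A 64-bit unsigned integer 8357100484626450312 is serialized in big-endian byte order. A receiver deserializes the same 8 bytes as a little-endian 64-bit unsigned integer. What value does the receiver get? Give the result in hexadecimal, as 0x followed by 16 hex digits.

0x888767EA9C62FA73

8357100484626450312 in 64-bit hexadecimal is 0x73FA629CEA678788.
Stored big-endian, the bytes at ascending addresses are 73 FA 62 9C EA 67 87 88.
Read back as little-endian, the first byte is least significant, giving 0x888767EA9C62FA73.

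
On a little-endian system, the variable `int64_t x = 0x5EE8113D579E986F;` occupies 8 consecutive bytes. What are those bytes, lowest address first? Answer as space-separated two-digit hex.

Split into bytes (most-significant first): 5E E8 11 3D 57 9E 98 6F.
Little-endian: lowest address holds the least-significant byte.
So at ascending addresses the bytes are 6F 98 9E 57 3D 11 E8 5E.

6F 98 9E 57 3D 11 E8 5E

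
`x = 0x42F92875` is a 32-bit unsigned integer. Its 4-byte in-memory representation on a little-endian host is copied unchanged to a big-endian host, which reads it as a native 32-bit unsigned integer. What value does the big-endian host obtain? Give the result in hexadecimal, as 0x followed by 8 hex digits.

0x7528F942

Stored little-endian, the bytes at ascending addresses are 75 28 F9 42.
Read back as big-endian, the last byte is least significant, giving 0x7528F942.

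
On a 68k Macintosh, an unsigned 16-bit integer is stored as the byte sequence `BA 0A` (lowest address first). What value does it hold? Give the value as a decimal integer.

In big-endian order the high byte comes first in memory.
The bytes are already most-significant first: 0xBA0A.
0xBA0A = 47626.

47626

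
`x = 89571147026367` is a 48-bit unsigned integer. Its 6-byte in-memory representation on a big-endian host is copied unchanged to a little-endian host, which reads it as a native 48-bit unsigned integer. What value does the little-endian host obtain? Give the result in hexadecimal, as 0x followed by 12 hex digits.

89571147026367 in 48-bit hexadecimal is 0x5176E8668FBF.
Stored big-endian, the bytes at ascending addresses are 51 76 E8 66 8F BF.
Read back as little-endian, the first byte is least significant, giving 0xBF8F66E87651.

0xBF8F66E87651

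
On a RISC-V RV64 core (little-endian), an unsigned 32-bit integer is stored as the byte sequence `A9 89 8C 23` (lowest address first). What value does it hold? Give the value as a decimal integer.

596412841

In little-endian order the low byte comes first in memory.
Reassemble most-significant byte first: 23 8C 89 A9 → 0x238C89A9.
0x238C89A9 = 596412841.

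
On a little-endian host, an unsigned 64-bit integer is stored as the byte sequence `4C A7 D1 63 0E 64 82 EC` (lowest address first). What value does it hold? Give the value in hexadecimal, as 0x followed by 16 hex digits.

In little-endian order the low byte comes first in memory.
Reassemble most-significant byte first: EC 82 64 0E 63 D1 A7 4C → 0xEC82640E63D1A74C.

0xEC82640E63D1A74C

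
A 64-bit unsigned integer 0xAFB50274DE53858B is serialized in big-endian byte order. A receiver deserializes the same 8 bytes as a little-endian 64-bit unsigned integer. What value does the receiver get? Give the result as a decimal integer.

Stored big-endian, the bytes at ascending addresses are AF B5 02 74 DE 53 85 8B.
Read back as little-endian, the first byte is least significant, giving 0x8B8553DE7402B5AF.
0x8B8553DE7402B5AF = 10053533958068680111.

10053533958068680111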